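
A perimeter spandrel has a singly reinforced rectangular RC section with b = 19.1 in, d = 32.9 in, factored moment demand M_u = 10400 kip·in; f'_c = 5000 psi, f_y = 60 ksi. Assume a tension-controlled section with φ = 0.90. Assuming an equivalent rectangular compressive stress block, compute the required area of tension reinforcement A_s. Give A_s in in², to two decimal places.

A_s ≈ 6.30 in²

M_n = M_u/φ = 10400/0.90 = 11555.6 kip·in.
From M_n = 0.85 f'_c a b (d − a/2):
a = d − √(d² − 2M_n/(0.85 f'_c b)) = 32.9 − √(32.9² − 2 × 11555.6/(0.85 × 5 × 19.1)) = 4.656 in.
A_s = 0.85 f'_c a b / f_y = 0.85 × 5 × 4.656 × 19.1 / 60 = 6.299 in².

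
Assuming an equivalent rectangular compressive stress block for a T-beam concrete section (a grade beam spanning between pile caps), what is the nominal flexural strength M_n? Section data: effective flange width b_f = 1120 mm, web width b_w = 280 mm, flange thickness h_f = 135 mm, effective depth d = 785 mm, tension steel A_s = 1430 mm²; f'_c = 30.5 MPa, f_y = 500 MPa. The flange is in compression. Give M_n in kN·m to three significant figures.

M_n ≈ 552 kN·m

Tension: T = A_s f_y = 1430 × 500 = 715000 N.
Try a within the flange: a = T/(0.85 f'_c b_f) = 715000/(0.85 × 30.5 × 1120) = 24.62 mm.
Since a = 24.62 ≤ h_f = 135 mm, the stress block lies entirely in the flange; analyse as a rectangular beam of width b_f.
M_n = T(d − a/2) = 715000 × (785 − 12.31) = 552.47 × 10⁶ N·mm.
M_n = 552.47 kN·m.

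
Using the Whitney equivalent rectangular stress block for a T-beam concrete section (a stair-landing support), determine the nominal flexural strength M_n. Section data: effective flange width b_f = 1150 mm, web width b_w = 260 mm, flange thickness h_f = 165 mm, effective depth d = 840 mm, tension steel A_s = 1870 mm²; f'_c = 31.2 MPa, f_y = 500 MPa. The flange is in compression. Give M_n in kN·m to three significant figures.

Tension: T = A_s f_y = 1870 × 500 = 935000 N.
Try a within the flange: a = T/(0.85 f'_c b_f) = 935000/(0.85 × 31.2 × 1150) = 30.66 mm.
Since a = 30.66 ≤ h_f = 165 mm, the stress block lies entirely in the flange; analyse as a rectangular beam of width b_f.
M_n = T(d − a/2) = 935000 × (840 − 15.33) = 771.07 × 10⁶ N·mm.
M_n = 771.07 kN·m.

M_n ≈ 771 kN·m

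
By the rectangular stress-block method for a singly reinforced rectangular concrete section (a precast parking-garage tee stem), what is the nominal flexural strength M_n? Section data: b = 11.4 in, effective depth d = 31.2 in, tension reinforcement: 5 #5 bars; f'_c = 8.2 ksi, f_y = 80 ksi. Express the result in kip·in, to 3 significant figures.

A_s = 5 × 0.31 = 1.55 in².
T = A_s f_y = 1.55 × 80 = 124 kips.
a = T/(0.85 f'_c b) = 124/(0.85 × 8.2 × 11.4) = 1.561 in.
M_n = T(d − a/2) = 124 × (31.2 − 0.7805) = 3772.0 kip·in.

M_n ≈ 3770 kip·in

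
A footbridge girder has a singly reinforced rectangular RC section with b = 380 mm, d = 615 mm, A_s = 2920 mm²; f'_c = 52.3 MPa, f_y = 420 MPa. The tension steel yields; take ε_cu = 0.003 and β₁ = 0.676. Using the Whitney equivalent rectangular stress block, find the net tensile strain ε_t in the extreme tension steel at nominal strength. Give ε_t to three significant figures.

ε_t ≈ 0.0142

a = A_s f_y/(0.85 f'_c b) = 72.60 mm.
β₁ = 0.676, so c = a/β₁ = 72.60/0.676 = 107.40 mm.
From the linear strain diagram with ε_cu = 0.003: ε_t = 0.003 (d − c)/c = 0.003 × (615 − 107.40)/107.40 = 0.0142.
Since ε_t ≥ 0.005, the section is tension-controlled.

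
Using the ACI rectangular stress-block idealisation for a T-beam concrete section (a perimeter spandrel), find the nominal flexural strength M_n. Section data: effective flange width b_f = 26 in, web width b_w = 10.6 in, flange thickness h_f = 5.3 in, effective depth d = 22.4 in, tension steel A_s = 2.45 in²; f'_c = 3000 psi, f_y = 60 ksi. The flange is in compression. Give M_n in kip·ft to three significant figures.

Tension: T = A_s f_y = 2.45 × 60 = 147 kips.
Try a within the flange: a = T/(0.85 f'_c b_f) = 147/(0.85 × 3 × 26) = 2.217 in.
Since a = 2.217 ≤ h_f = 5.3 in, the stress block lies entirely in the flange; analyse as a rectangular beam of width b_f.
M_n = T(d − a/2) = 147 × (22.4 − 1.1085) = 3129.9 kip·in.
M_n = 3129.9/12 = 260.83 kip·ft.

M_n ≈ 261 kip·ft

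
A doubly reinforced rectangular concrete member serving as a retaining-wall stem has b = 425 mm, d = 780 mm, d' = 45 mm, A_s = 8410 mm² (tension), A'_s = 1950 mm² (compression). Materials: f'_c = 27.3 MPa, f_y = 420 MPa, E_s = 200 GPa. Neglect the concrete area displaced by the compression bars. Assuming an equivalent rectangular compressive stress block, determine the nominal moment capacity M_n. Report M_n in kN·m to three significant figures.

M_n ≈ 2350 kN·m

Assume both tension and compression steel yield.
Net tension couple steel: A_s − A'_s = 6460 mm².
a = (A_s − A'_s) f_y / (0.85 f'_c b) = 2713200/(0.85 × 27.3 × 425) = 275.11 mm.
c = a/β₁ = 275.11/0.85 = 323.66 mm; ε'_s = 0.003(c − d')/c = 0.0026 ≥ f_y/E_s = 0.0021, so compression steel does yield.
M_n = (A_s − A'_s) f_y (d − a/2) + A'_s f_y (d − d') = [2713200 × (780 − 137.555) + 819000 × (780 − 45)] × 10⁻⁶ = 1743.08 + 601.97 = 2345.05 kN·m.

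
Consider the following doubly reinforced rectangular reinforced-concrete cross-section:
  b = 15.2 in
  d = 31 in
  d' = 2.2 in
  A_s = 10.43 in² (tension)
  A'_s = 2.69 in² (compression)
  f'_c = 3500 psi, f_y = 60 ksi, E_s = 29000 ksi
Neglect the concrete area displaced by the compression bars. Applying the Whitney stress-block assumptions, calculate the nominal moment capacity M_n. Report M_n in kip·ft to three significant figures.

Assume both steels yield.
a = (A_s − A'_s) f_y/(0.85 f'_c b) = (10.43 − 2.69) × 60/(0.85 × 3.5 × 15.2) = 10.270 in.
c = a/β₁ = 10.270/0.85 = 12.082 in; ε'_s = 0.003(c − d')/c = 0.0025 ≥ ε_y = 0.0021, so the compression steel yields.
M_n = (A_s − A'_s) f_y (d − a/2) + A'_s f_y (d − d') = 464.4 × (31 − 5.135) + 161.4 × (31 − 2.2) = 12011.7 + 4648.3 = 16660.0 kip·in = 16660.0/12 = 1388.33 kip·ft.

M_n ≈ 1390 kip·ft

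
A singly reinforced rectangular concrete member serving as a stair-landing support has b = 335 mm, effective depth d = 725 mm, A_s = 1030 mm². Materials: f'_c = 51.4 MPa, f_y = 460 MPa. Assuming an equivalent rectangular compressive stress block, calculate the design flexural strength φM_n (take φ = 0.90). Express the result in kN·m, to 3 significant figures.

T = A_s f_y = 1030 × 460 = 473800 N = 473.8 kN.
From C = T: a = T/(0.85 f'_c b) = 473800/(0.85 × 51.4 × 335) = 32.37 mm.
M_n = T(d − a/2) = 473.8 kN × (725 − 16.185) mm = 335.84 kN·m.
φM_n = 0.90 × 335.84 = 302.26 kN·m.

φM_n ≈ 302 kN·m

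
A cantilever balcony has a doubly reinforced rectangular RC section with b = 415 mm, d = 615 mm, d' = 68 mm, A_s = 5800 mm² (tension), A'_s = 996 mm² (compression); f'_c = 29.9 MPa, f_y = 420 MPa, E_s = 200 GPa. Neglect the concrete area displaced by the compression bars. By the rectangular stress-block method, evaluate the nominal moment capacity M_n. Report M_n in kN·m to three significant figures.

M_n ≈ 1280 kN·m

Assume both tension and compression steel yield.
Net tension couple steel: A_s − A'_s = 4804 mm².
a = (A_s − A'_s) f_y / (0.85 f'_c b) = 2017680/(0.85 × 29.9 × 415) = 191.30 mm.
c = a/β₁ = 191.30/0.836 = 228.83 mm; ε'_s = 0.003(c − d')/c = 0.0021 ≥ f_y/E_s = 0.0021, so compression steel does yield.
M_n = (A_s − A'_s) f_y (d − a/2) + A'_s f_y (d − d') = [2017680 × (615 − 95.65) + 418320 × (615 − 68)] × 10⁻⁶ = 1047.88 + 228.82 = 1276.70 kN·m.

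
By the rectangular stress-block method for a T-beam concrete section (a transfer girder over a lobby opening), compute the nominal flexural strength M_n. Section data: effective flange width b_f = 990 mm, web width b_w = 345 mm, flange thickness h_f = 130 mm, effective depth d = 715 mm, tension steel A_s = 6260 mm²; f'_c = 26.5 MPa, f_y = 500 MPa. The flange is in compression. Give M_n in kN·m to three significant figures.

M_n ≈ 2020 kN·m

Tension: T = A_s f_y = 6260 × 500 = 3130000 N.
Try a within the flange: a = T/(0.85 f'_c b_f) = 3130000/(0.85 × 26.5 × 990) = 140.36 mm.
a = 140.36 > h_f = 130 mm: the block extends into the web. Split into flange-overhang and web parts.
C_f = 0.85 f'_c (b_f − b_w) h_f = 0.85 × 26.5 × (990 − 345) × 130 = 1888721 N.
Remaining web compression depth: a_w = (T − C_f)/(0.85 f'_c b_w) = (3130000 − 1888721)/(0.85 × 26.5 × 345) = 159.73 mm.
M_n = C_f(d − h_f/2) + (T − C_f)(d − a_w/2) = 1888721 × (715 − 65) + 1241279 × (715 − 79.865) = 1227.67 + 788.38 = 2016.05 × 10⁶ N·mm.
M_n = 2016.05 kN·m.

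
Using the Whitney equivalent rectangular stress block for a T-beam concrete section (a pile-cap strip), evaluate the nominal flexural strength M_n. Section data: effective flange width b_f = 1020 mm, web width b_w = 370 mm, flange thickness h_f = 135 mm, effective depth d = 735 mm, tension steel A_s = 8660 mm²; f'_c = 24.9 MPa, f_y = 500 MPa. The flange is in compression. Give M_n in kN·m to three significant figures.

M_n ≈ 2670 kN·m

Tension: T = A_s f_y = 8660 × 500 = 4330000 N.
Try a within the flange: a = T/(0.85 f'_c b_f) = 4330000/(0.85 × 24.9 × 1020) = 200.57 mm.
a = 200.57 > h_f = 135 mm: the block extends into the web. Split into flange-overhang and web parts.
C_f = 0.85 f'_c (b_f − b_w) h_f = 0.85 × 24.9 × (1020 − 370) × 135 = 1857229 N.
Remaining web compression depth: a_w = (T − C_f)/(0.85 f'_c b_w) = (4330000 − 1857229)/(0.85 × 24.9 × 370) = 315.76 mm.
M_n = C_f(d − h_f/2) + (T − C_f)(d − a_w/2) = 1857229 × (735 − 67.5) + 2472771 × (735 − 157.88) = 1239.70 + 1427.09 = 2666.79 × 10⁶ N·mm.
M_n = 2666.79 kN·m.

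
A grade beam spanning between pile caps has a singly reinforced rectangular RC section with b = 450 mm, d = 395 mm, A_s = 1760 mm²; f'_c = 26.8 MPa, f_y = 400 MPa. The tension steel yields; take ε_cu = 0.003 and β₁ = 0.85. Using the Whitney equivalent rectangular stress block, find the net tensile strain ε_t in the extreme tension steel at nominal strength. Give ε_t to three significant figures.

a = A_s f_y/(0.85 f'_c b) = 68.68 mm.
β₁ = 0.85, so c = a/β₁ = 68.68/0.85 = 80.80 mm.
From the linear strain diagram with ε_cu = 0.003: ε_t = 0.003 (d − c)/c = 0.003 × (395 − 80.80)/80.80 = 0.0117.
Since ε_t ≥ 0.005, the section is tension-controlled.

ε_t ≈ 0.0117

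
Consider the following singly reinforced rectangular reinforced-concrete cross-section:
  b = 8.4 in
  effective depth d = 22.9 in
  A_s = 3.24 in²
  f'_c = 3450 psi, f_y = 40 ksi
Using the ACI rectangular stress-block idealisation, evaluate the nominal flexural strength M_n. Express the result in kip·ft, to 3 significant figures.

T = A_s f_y = 3.24 × 40 = 129.6 kips.
a = T/(0.85 f'_c b) = 129.6/(0.85 × 3.45 × 8.4) = 5.261 in.
M_n = T(d − a/2) = 129.6 × (22.9 − 2.6305) = 2626.9 kip·in = 2626.9/12 = 218.91 kip·ft.

M_n ≈ 219 kip·ft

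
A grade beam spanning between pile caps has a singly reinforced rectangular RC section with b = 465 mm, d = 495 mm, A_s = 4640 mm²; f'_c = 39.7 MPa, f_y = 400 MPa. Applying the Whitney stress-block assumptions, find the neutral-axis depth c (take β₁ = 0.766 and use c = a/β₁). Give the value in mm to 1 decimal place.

c ≈ 154.4 mm

T = A_s f_y = 4640 × 400 = 1856000 N = 1856 kN.
Setting C = 0.85 f'_c a b equal to T: a = 1856000/(0.85 × 39.7 × 465) = 118.281 mm.
With β₁ = 0.766, c = a/β₁ = 118.281/0.766 = 154.4 mm.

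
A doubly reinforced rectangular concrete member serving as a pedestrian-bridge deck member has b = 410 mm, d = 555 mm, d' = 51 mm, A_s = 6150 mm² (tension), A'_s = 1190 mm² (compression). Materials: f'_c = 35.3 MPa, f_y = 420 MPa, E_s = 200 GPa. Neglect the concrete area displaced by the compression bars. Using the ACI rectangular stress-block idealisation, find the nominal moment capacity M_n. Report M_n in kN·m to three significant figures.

M_n ≈ 1230 kN·m

Assume both tension and compression steel yield.
Net tension couple steel: A_s − A'_s = 4960 mm².
a = (A_s − A'_s) f_y / (0.85 f'_c b) = 2083200/(0.85 × 35.3 × 410) = 169.34 mm.
c = a/β₁ = 169.34/0.798 = 212.21 mm; ε'_s = 0.003(c − d')/c = 0.0023 ≥ f_y/E_s = 0.0021, so compression steel does yield.
M_n = (A_s − A'_s) f_y (d − a/2) + A'_s f_y (d − d') = [2083200 × (555 − 84.67) + 499800 × (555 − 51)] × 10⁻⁶ = 979.79 + 251.90 = 1231.69 kN·m.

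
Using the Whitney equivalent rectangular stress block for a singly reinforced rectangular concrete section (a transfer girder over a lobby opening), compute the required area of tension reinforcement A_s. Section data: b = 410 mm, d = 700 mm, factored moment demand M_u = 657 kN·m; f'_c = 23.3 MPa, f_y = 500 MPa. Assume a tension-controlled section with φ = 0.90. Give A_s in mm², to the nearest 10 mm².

A_s ≈ 2320 mm²

M_n = M_u/φ = 657/0.90 = 730 kN·m.
With M_n = 0.85 f'_c a b (d − a/2), solve the quadratic for a:
a = d − √(d² − 2M_n/(0.85 f'_c b)) = 700 − √(700² − 2 × 730×10⁶/(0.85 × 23.3 × 410)) = 143.05 mm.
A_s = 0.85 f'_c a b / f_y = 0.85 × 23.3 × 143.05 × 410 / 500 = 2323.1 mm².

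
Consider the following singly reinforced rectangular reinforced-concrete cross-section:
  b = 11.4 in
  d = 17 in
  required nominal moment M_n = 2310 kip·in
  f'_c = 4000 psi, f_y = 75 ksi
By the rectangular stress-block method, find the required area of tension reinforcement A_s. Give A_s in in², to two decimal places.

From M_n = 0.85 f'_c a b (d − a/2):
a = d − √(d² − 2M_n/(0.85 f'_c b)) = 17 − √(17² − 2 × 2310/(0.85 × 4 × 11.4)) = 3.969 in.
A_s = 0.85 f'_c a b / f_y = 0.85 × 4 × 3.969 × 11.4 / 75 = 2.051 in².

A_s ≈ 2.05 in²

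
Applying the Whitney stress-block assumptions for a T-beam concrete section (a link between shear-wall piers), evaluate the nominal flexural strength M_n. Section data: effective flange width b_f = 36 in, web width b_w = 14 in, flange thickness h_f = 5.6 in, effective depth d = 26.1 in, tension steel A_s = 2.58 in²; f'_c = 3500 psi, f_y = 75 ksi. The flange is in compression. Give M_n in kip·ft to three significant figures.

M_n ≈ 406 kip·ft

Tension: T = A_s f_y = 2.58 × 75 = 193.5 kips.
Try a within the flange: a = T/(0.85 f'_c b_f) = 193.5/(0.85 × 3.5 × 36) = 1.807 in.
Since a = 1.807 ≤ h_f = 5.6 in, the stress block lies entirely in the flange; analyse as a rectangular beam of width b_f.
M_n = T(d − a/2) = 193.5 × (26.1 − 0.9035) = 4875.5 kip·in.
M_n = 4875.5/12 = 406.29 kip·ft.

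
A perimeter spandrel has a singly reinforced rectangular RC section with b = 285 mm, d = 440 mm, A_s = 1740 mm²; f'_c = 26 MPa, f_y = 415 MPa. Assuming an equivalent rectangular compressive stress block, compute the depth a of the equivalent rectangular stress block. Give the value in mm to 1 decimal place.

a ≈ 114.6 mm

T = A_s f_y = 1740 × 415 = 722100 N = 722.1 kN.
Setting C = 0.85 f'_c a b equal to T: a = 722100/(0.85 × 26 × 285) = 114.6 mm.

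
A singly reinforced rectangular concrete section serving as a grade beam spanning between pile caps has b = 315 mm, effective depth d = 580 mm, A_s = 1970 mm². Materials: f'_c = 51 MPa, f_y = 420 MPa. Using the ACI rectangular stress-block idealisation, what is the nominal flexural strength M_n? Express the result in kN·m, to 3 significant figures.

M_n ≈ 455 kN·m

T = A_s f_y = 1970 × 420 = 827400 N = 827.4 kN.
From C = T: a = T/(0.85 f'_c b) = 827400/(0.85 × 51 × 315) = 60.59 mm.
M_n = T(d − a/2) = 827.4 kN × (580 − 30.295) mm = 454.83 kN·m.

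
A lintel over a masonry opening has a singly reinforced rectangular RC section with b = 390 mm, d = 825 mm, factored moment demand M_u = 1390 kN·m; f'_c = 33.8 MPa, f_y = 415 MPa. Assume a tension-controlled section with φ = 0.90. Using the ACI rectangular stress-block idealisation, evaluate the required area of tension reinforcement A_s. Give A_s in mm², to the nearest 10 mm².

A_s ≈ 5090 mm²

M_n = M_u/φ = 1390/0.90 = 1544.44 kN·m.
With M_n = 0.85 f'_c a b (d − a/2), solve the quadratic for a:
a = d − √(d² − 2M_n/(0.85 f'_c b)) = 825 − √(825² − 2 × 1544.44×10⁶/(0.85 × 33.8 × 390)) = 188.64 mm.
A_s = 0.85 f'_c a b / f_y = 0.85 × 33.8 × 188.64 × 390 / 415 = 5093.1 mm².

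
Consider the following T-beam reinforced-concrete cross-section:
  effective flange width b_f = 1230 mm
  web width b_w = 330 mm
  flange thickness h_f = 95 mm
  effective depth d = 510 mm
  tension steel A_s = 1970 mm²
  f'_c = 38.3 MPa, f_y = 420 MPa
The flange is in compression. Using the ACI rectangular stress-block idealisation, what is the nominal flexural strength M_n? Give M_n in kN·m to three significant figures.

Tension: T = A_s f_y = 1970 × 420 = 827400 N.
Try a within the flange: a = T/(0.85 f'_c b_f) = 827400/(0.85 × 38.3 × 1230) = 20.66 mm.
Since a = 20.66 ≤ h_f = 95 mm, the stress block lies entirely in the flange; analyse as a rectangular beam of width b_f.
M_n = T(d − a/2) = 827400 × (510 − 10.33) = 413.43 × 10⁶ N·mm.
M_n = 413.43 kN·m.

M_n ≈ 413 kN·m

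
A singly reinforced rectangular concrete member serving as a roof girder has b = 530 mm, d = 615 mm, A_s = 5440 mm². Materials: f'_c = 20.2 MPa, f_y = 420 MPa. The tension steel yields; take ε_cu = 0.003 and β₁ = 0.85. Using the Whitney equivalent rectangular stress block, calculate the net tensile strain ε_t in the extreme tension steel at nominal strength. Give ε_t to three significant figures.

ε_t ≈ 0.00325

a = A_s f_y/(0.85 f'_c b) = 251.07 mm.
β₁ = 0.85, so c = a/β₁ = 251.07/0.85 = 295.38 mm.
From the linear strain diagram with ε_cu = 0.003: ε_t = 0.003 (d − c)/c = 0.003 × (615 − 295.38)/295.38 = 0.00325.
ε_t < 0.004 — the section is over-reinforced for flexure under ACI limits.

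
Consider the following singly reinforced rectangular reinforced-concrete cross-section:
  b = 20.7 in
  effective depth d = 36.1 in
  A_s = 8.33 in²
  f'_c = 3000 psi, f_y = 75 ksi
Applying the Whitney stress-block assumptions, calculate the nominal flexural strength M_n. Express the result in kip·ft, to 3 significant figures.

M_n ≈ 1570 kip·ft

T = A_s f_y = 8.33 × 75 = 624.75 kips.
a = T/(0.85 f'_c b) = 624.75/(0.85 × 3 × 20.7) = 11.836 in.
M_n = T(d − a/2) = 624.75 × (36.1 − 5.918) = 18856.2 kip·in = 18856.2/12 = 1571.35 kip·ft.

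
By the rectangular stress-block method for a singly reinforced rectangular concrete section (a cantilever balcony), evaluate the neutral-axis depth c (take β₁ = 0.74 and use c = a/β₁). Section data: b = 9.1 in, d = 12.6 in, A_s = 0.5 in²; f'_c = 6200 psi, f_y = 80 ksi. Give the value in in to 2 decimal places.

c ≈ 1.13 in

T = A_s f_y = 0.5 × 80 = 40 kips.
a = T/(0.85 f'_c b) = 40/(0.85 × 6.2 × 9.1) = 0.8341 in.
With β₁ = 0.74, c = a/β₁ = 0.8341/0.74 = 1.13 in.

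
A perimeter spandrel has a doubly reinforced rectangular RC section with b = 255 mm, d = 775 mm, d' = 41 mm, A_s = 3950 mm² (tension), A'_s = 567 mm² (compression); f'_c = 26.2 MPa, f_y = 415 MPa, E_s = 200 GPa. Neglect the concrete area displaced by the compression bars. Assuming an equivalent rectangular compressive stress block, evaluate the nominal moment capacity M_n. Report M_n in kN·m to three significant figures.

Assume both tension and compression steel yield.
Net tension couple steel: A_s − A'_s = 3383 mm².
a = (A_s − A'_s) f_y / (0.85 f'_c b) = 1403945/(0.85 × 26.2 × 255) = 247.22 mm.
c = a/β₁ = 247.22/0.85 = 290.85 mm; ε'_s = 0.003(c − d')/c = 0.0026 ≥ f_y/E_s = 0.0021, so compression steel does yield.
M_n = (A_s − A'_s) f_y (d − a/2) + A'_s f_y (d − d') = [1403945 × (775 − 123.61) + 235305 × (775 − 41)] × 10⁻⁶ = 914.52 + 172.71 = 1087.23 kN·m.

M_n ≈ 1090 kN·m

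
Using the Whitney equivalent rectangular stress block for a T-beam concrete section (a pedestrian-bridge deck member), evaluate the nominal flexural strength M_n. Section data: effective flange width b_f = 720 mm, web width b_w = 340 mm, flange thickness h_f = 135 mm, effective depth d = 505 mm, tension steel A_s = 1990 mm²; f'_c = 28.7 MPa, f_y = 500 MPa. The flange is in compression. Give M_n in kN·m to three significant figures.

Tension: T = A_s f_y = 1990 × 500 = 995000 N.
Try a within the flange: a = T/(0.85 f'_c b_f) = 995000/(0.85 × 28.7 × 720) = 56.65 mm.
Since a = 56.65 ≤ h_f = 135 mm, the stress block lies entirely in the flange; analyse as a rectangular beam of width b_f.
M_n = T(d − a/2) = 995000 × (505 − 28.325) = 474.29 × 10⁶ N·mm.
M_n = 474.29 kN·m.

M_n ≈ 474 kN·m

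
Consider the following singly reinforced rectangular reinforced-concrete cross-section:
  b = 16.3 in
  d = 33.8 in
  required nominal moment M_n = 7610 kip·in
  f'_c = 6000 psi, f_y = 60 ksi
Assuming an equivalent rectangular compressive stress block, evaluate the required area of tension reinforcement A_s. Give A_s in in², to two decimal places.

A_s ≈ 3.92 in²

From M_n = 0.85 f'_c a b (d − a/2):
a = d − √(d² − 2M_n/(0.85 f'_c b)) = 33.8 − √(33.8² − 2 × 7610/(0.85 × 6 × 16.3)) = 2.827 in.
A_s = 0.85 f'_c a b / f_y = 0.85 × 6 × 2.827 × 16.3 / 60 = 3.917 in².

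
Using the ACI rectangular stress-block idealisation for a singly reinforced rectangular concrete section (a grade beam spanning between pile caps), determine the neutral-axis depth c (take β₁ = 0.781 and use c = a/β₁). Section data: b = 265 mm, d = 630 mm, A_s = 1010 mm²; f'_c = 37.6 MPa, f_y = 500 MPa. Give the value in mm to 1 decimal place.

T = A_s f_y = 1010 × 500 = 505000 N = 505 kN.
Setting C = 0.85 f'_c a b equal to T: a = 505000/(0.85 × 37.6 × 265) = 59.626 mm.
With β₁ = 0.781, c = a/β₁ = 59.626/0.781 = 76.3 mm.

c ≈ 76.3 mm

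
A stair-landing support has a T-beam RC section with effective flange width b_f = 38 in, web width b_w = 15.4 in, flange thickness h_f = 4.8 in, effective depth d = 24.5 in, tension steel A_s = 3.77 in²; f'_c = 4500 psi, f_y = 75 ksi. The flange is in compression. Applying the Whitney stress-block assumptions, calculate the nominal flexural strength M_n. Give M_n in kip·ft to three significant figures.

Tension: T = A_s f_y = 3.77 × 75 = 282.75 kips.
Try a within the flange: a = T/(0.85 f'_c b_f) = 282.75/(0.85 × 4.5 × 38) = 1.945 in.
Since a = 1.945 ≤ h_f = 4.8 in, the stress block lies entirely in the flange; analyse as a rectangular beam of width b_f.
M_n = T(d − a/2) = 282.75 × (24.5 − 0.9725) = 6652.4 kip·in.
M_n = 6652.4/12 = 554.37 kip·ft.

M_n ≈ 554 kip·ft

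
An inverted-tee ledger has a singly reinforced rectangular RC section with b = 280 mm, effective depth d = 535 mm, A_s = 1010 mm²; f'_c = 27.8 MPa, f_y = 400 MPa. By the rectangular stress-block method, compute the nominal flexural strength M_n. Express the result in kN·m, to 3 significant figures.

T = A_s f_y = 1010 × 400 = 404000 N = 404 kN.
From C = T: a = T/(0.85 f'_c b) = 404000/(0.85 × 27.8 × 280) = 61.06 mm.
M_n = T(d − a/2) = 404 kN × (535 − 30.53) mm = 203.81 kN·m.

M_n ≈ 204 kN·m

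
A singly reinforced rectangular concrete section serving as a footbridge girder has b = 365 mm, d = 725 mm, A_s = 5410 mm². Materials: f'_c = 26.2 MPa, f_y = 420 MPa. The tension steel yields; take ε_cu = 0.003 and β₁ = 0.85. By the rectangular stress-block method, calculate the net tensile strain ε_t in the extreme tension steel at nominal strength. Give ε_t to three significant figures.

ε_t ≈ 0.00361

a = A_s f_y/(0.85 f'_c b) = 279.53 mm.
β₁ = 0.85, so c = a/β₁ = 279.53/0.85 = 328.86 mm.
From the linear strain diagram with ε_cu = 0.003: ε_t = 0.003 (d − c)/c = 0.003 × (725 − 328.86)/328.86 = 0.00361.
ε_t < 0.004 — the section is over-reinforced for flexure under ACI limits.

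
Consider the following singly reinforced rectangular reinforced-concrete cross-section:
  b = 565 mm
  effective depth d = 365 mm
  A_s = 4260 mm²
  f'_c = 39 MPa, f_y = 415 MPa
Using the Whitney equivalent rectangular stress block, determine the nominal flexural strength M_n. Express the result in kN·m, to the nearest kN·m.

T = A_s f_y = 4260 × 415 = 1767900 N = 1767.9 kN.
From C = T: a = T/(0.85 f'_c b) = 1767900/(0.85 × 39 × 565) = 94.39 mm.
M_n = T(d − a/2) = 1767.9 kN × (365 − 47.195) mm = 561.85 kN·m.

M_n ≈ 562 kN·m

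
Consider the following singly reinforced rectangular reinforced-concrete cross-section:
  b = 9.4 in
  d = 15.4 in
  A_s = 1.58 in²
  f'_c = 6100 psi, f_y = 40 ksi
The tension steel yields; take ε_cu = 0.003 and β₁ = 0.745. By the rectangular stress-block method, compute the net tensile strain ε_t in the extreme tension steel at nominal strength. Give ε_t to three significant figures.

ε_t ≈ 0.0235

a = A_s f_y/(0.85 f'_c b) = 1.297 in.
β₁ = 0.745, so c = a/β₁ = 1.297/0.745 = 1.741 in.
From the linear strain diagram with ε_cu = 0.003: ε_t = 0.003 (d − c)/c = 0.003 × (15.4 − 1.741)/1.741 = 0.0235.
Since ε_t ≥ 0.005, the section is tension-controlled.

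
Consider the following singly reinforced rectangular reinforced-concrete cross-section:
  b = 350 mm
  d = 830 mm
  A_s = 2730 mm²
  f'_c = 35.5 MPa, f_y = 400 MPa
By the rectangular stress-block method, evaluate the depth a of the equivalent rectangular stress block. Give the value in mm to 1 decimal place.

T = A_s f_y = 2730 × 400 = 1092000 N = 1092 kN.
Setting C = 0.85 f'_c a b equal to T: a = 1092000/(0.85 × 35.5 × 350) = 103.4 mm.

a ≈ 103.4 mm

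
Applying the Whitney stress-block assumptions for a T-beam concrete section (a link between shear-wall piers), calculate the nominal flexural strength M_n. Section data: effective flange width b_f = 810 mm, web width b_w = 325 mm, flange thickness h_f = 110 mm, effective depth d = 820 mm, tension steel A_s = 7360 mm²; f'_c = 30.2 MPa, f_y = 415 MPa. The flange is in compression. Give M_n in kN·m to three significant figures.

M_n ≈ 2260 kN·m

Tension: T = A_s f_y = 7360 × 415 = 3054400 N.
Try a within the flange: a = T/(0.85 f'_c b_f) = 3054400/(0.85 × 30.2 × 810) = 146.90 mm.
a = 146.90 > h_f = 110 mm: the block extends into the web. Split into flange-overhang and web parts.
C_f = 0.85 f'_c (b_f − b_w) h_f = 0.85 × 30.2 × (810 − 325) × 110 = 1369495 N.
Remaining web compression depth: a_w = (T − C_f)/(0.85 f'_c b_w) = (3054400 − 1369495)/(0.85 × 30.2 × 325) = 201.96 mm.
M_n = C_f(d − h_f/2) + (T − C_f)(d − a_w/2) = 1369495 × (820 − 55) + 1684905 × (820 − 100.98) = 1047.66 + 1211.48 = 2259.14 × 10⁶ N·mm.
M_n = 2259.14 kN·m.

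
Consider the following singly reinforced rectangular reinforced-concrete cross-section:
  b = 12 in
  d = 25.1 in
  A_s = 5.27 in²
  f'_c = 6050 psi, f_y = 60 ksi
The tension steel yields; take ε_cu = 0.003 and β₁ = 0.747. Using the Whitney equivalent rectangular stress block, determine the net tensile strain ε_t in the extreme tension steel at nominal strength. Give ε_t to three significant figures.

a = A_s f_y/(0.85 f'_c b) = 5.124 in.
β₁ = 0.747, so c = a/β₁ = 5.124/0.747 = 6.859 in.
From the linear strain diagram with ε_cu = 0.003: ε_t = 0.003 (d − c)/c = 0.003 × (25.1 − 6.859)/6.859 = 0.00798.
Since ε_t ≥ 0.005, the section is tension-controlled.

ε_t ≈ 0.00798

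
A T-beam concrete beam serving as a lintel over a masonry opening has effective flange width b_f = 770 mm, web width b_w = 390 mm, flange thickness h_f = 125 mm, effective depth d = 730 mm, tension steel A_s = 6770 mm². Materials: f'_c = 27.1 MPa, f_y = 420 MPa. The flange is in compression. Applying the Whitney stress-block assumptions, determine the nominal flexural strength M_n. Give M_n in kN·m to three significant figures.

M_n ≈ 1840 kN·m

Tension: T = A_s f_y = 6770 × 420 = 2843400 N.
Try a within the flange: a = T/(0.85 f'_c b_f) = 2843400/(0.85 × 27.1 × 770) = 160.31 mm.
a = 160.31 > h_f = 125 mm: the block extends into the web. Split into flange-overhang and web parts.
C_f = 0.85 f'_c (b_f − b_w) h_f = 0.85 × 27.1 × (770 − 390) × 125 = 1094163 N.
Remaining web compression depth: a_w = (T − C_f)/(0.85 f'_c b_w) = (2843400 − 1094163)/(0.85 × 27.1 × 390) = 194.71 mm.
M_n = C_f(d − h_f/2) + (T − C_f)(d − a_w/2) = 1094163 × (730 − 62.5) + 1749237 × (730 − 97.355) = 730.35 + 1106.65 = 1837.00 × 10⁶ N·mm.
M_n = 1837.00 kN·m.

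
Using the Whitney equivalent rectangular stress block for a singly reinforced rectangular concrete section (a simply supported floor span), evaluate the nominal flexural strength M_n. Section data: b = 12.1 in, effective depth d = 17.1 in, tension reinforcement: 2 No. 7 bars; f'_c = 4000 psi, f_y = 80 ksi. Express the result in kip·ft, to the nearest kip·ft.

M_n ≈ 127 kip·ft

A_s = 2 × 0.6 = 1.2 in².
T = A_s f_y = 1.2 × 80 = 96 kips.
a = T/(0.85 f'_c b) = 96/(0.85 × 4 × 12.1) = 2.333 in.
M_n = T(d − a/2) = 96 × (17.1 − 1.1665) = 1529.6 kip·in = 1529.6/12 = 127.47 kip·ft.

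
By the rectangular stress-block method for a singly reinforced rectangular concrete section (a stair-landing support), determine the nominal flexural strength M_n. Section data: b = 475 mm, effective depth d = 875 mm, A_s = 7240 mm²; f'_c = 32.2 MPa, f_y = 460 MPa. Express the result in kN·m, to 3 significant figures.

M_n ≈ 2490 kN·m

T = A_s f_y = 7240 × 460 = 3330400 N = 3330.4 kN.
From C = T: a = T/(0.85 f'_c b) = 3330400/(0.85 × 32.2 × 475) = 256.17 mm.
M_n = T(d − a/2) = 3330.4 kN × (875 − 128.085) mm = 2487.53 kN·m.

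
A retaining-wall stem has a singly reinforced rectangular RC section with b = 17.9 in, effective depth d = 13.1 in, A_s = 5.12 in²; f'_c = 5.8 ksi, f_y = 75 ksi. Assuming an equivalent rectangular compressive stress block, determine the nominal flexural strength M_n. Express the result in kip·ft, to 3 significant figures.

M_n ≈ 350 kip·ft

T = A_s f_y = 5.12 × 75 = 384 kips.
a = T/(0.85 f'_c b) = 384/(0.85 × 5.8 × 17.9) = 4.351 in.
M_n = T(d − a/2) = 384 × (13.1 − 2.1755) = 4195.0 kip·in = 4195.0/12 = 349.58 kip·ft.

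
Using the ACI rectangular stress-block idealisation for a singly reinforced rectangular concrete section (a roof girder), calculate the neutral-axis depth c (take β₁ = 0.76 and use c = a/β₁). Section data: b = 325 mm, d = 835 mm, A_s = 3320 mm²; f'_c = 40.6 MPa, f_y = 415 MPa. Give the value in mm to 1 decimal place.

c ≈ 161.6 mm

T = A_s f_y = 3320 × 415 = 1377800 N = 1377.8 kN.
Setting C = 0.85 f'_c a b equal to T: a = 1377800/(0.85 × 40.6 × 325) = 122.845 mm.
With β₁ = 0.76, c = a/β₁ = 122.845/0.76 = 161.6 mm.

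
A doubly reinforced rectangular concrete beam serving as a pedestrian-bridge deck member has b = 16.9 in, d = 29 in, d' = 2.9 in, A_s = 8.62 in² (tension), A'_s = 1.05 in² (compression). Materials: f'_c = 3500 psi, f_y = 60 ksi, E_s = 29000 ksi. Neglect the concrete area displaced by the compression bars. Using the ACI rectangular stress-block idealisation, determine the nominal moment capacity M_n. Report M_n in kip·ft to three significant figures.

Assume both steels yield.
a = (A_s − A'_s) f_y/(0.85 f'_c b) = (8.62 − 1.05) × 60/(0.85 × 3.5 × 16.9) = 9.034 in.
c = a/β₁ = 9.034/0.85 = 10.628 in; ε'_s = 0.003(c − d')/c = 0.0022 ≥ ε_y = 0.0021, so the compression steel yields.
M_n = (A_s − A'_s) f_y (d − a/2) + A'_s f_y (d − d') = 454.2 × (29 − 4.517) + 63 × (29 − 2.9) = 11120.2 + 1644.3 = 12764.5 kip·in = 12764.5/12 = 1063.71 kip·ft.

M_n ≈ 1060 kip·ft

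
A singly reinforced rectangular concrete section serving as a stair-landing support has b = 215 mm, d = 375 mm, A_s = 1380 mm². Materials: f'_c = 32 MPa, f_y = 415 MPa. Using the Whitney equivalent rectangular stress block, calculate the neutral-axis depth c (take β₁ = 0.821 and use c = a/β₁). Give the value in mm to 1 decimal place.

T = A_s f_y = 1380 × 415 = 572700 N = 572.7 kN.
Setting C = 0.85 f'_c a b equal to T: a = 572700/(0.85 × 32 × 215) = 97.931 mm.
With β₁ = 0.821, c = a/β₁ = 97.931/0.821 = 119.3 mm.

c ≈ 119.3 mm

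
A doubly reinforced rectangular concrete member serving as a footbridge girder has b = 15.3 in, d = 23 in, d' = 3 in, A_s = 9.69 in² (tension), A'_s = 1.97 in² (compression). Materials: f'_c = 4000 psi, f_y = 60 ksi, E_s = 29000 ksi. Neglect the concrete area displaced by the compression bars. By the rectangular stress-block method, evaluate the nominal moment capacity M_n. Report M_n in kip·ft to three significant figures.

Assume both steels yield.
a = (A_s − A'_s) f_y/(0.85 f'_c b) = (9.69 − 1.97) × 60/(0.85 × 4 × 15.3) = 8.904 in.
c = a/β₁ = 8.904/0.85 = 10.475 in; ε'_s = 0.003(c − d')/c = 0.0021 ≥ ε_y = 0.0021, so the compression steel yields.
M_n = (A_s − A'_s) f_y (d − a/2) + A'_s f_y (d − d') = 463.2 × (23 − 4.452) + 118.2 × (23 − 3) = 8591.4 + 2364.0 = 10955.4 kip·in = 10955.4/12 = 912.95 kip·ft.

M_n ≈ 913 kip·ft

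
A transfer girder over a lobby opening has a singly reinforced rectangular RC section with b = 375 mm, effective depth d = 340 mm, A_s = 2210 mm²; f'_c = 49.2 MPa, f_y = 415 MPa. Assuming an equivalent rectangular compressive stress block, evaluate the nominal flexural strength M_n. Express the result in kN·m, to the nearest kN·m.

M_n ≈ 285 kN·m

T = A_s f_y = 2210 × 415 = 917150 N = 917.15 kN.
From C = T: a = T/(0.85 f'_c b) = 917150/(0.85 × 49.2 × 375) = 58.48 mm.
M_n = T(d − a/2) = 917.15 kN × (340 − 29.24) mm = 285.01 kN·m.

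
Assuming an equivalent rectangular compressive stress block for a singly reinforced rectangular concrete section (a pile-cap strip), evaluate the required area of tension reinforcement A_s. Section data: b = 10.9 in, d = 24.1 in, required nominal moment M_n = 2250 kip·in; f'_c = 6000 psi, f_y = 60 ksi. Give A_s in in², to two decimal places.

A_s ≈ 1.61 in²

From M_n = 0.85 f'_c a b (d − a/2):
a = d − √(d² − 2M_n/(0.85 f'_c b)) = 24.1 − √(24.1² − 2 × 2250/(0.85 × 6 × 10.9)) = 1.742 in.
A_s = 0.85 f'_c a b / f_y = 0.85 × 6 × 1.742 × 10.9 / 60 = 1.614 in².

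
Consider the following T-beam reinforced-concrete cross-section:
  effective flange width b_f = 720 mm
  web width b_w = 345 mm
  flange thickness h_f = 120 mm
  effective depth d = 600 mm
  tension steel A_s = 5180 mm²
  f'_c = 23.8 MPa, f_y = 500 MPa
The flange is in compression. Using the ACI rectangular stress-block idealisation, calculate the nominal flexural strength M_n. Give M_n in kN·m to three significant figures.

M_n ≈ 1300 kN·m

Tension: T = A_s f_y = 5180 × 500 = 2590000 N.
Try a within the flange: a = T/(0.85 f'_c b_f) = 2590000/(0.85 × 23.8 × 720) = 177.82 mm.
a = 177.82 > h_f = 120 mm: the block extends into the web. Split into flange-overhang and web parts.
C_f = 0.85 f'_c (b_f − b_w) h_f = 0.85 × 23.8 × (720 − 345) × 120 = 910350 N.
Remaining web compression depth: a_w = (T − C_f)/(0.85 f'_c b_w) = (2590000 − 910350)/(0.85 × 23.8 × 345) = 240.66 mm.
M_n = C_f(d − h_f/2) + (T − C_f)(d − a_w/2) = 910350 × (600 − 60) + 1679650 × (600 − 120.33) = 491.59 + 805.68 = 1297.27 × 10⁶ N·mm.
M_n = 1297.27 kN·m.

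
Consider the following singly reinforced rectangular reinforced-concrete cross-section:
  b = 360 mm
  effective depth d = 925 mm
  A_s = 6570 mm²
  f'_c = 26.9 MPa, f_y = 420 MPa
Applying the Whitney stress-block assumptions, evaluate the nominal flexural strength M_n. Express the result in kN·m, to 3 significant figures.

T = A_s f_y = 6570 × 420 = 2759400 N = 2759.4 kN.
From C = T: a = T/(0.85 f'_c b) = 2759400/(0.85 × 26.9 × 360) = 335.23 mm.
M_n = T(d − a/2) = 2759.4 kN × (925 − 167.615) mm = 2089.93 kN·m.

M_n ≈ 2090 kN·m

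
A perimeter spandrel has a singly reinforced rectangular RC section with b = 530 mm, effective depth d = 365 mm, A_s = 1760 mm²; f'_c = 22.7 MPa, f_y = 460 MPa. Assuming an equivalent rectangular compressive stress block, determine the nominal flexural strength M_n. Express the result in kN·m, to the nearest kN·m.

M_n ≈ 263 kN·m

T = A_s f_y = 1760 × 460 = 809600 N = 809.6 kN.
From C = T: a = T/(0.85 f'_c b) = 809600/(0.85 × 22.7 × 530) = 79.17 mm.
M_n = T(d − a/2) = 809.6 kN × (365 − 39.585) mm = 263.46 kN·m.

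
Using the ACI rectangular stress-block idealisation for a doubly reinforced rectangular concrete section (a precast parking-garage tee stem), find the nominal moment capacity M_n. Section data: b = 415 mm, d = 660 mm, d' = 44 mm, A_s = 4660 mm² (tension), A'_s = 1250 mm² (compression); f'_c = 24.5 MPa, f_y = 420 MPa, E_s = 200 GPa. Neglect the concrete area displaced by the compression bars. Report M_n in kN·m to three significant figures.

M_n ≈ 1150 kN·m

Assume both tension and compression steel yield.
Net tension couple steel: A_s − A'_s = 3410 mm².
a = (A_s − A'_s) f_y / (0.85 f'_c b) = 1432200/(0.85 × 24.5 × 415) = 165.72 mm.
c = a/β₁ = 165.72/0.85 = 194.96 mm; ε'_s = 0.003(c − d')/c = 0.0023 ≥ f_y/E_s = 0.0021, so compression steel does yield.
M_n = (A_s − A'_s) f_y (d − a/2) + A'_s f_y (d − d') = [1432200 × (660 − 82.86) + 525000 × (660 − 44)] × 10⁻⁶ = 826.58 + 323.40 = 1149.98 kN·m.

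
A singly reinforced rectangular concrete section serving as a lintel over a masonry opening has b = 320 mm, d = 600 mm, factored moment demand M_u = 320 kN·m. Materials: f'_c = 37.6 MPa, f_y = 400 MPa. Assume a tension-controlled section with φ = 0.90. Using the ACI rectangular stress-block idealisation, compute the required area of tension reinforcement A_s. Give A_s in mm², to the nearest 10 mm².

M_n = M_u/φ = 320/0.90 = 355.556 kN·m.
With M_n = 0.85 f'_c a b (d − a/2), solve the quadratic for a:
a = d − √(d² − 2M_n/(0.85 f'_c b)) = 600 − √(600² − 2 × 355.556×10⁶/(0.85 × 37.6 × 320)) = 61.05 mm.
A_s = 0.85 f'_c a b / f_y = 0.85 × 37.6 × 61.05 × 320 / 400 = 1560.9 mm².

A_s ≈ 1560 mm²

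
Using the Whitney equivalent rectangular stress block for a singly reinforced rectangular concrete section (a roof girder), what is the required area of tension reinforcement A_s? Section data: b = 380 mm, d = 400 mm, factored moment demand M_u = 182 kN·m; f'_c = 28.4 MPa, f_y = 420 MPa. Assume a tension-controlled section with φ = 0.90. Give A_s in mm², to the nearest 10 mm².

M_n = M_u/φ = 182/0.90 = 202.222 kN·m.
With M_n = 0.85 f'_c a b (d − a/2), solve the quadratic for a:
a = d − √(d² − 2M_n/(0.85 f'_c b)) = 400 − √(400² − 2 × 202.222×10⁶/(0.85 × 28.4 × 380)) = 59.54 mm.
A_s = 0.85 f'_c a b / f_y = 0.85 × 28.4 × 59.54 × 380 / 420 = 1300.4 mm².

A_s ≈ 1300 mm²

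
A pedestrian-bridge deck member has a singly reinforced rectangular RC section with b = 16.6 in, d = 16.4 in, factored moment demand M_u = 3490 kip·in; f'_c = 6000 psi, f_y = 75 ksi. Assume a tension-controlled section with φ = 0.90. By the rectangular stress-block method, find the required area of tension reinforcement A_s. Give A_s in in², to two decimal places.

M_n = M_u/φ = 3490/0.90 = 3877.78 kip·in.
From M_n = 0.85 f'_c a b (d − a/2):
a = d − √(d² − 2M_n/(0.85 f'_c b)) = 16.4 − √(16.4² − 2 × 3877.78/(0.85 × 6 × 16.6)) = 3.083 in.
A_s = 0.85 f'_c a b / f_y = 0.85 × 6 × 3.083 × 16.6 / 75 = 3.480 in².

A_s ≈ 3.48 in²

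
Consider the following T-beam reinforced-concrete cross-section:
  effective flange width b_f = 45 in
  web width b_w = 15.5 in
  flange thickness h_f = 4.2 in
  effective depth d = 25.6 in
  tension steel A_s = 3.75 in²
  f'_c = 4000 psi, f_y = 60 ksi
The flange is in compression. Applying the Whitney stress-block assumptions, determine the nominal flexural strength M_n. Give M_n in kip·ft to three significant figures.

M_n ≈ 466 kip·ft

Tension: T = A_s f_y = 3.75 × 60 = 225 kips.
Try a within the flange: a = T/(0.85 f'_c b_f) = 225/(0.85 × 4 × 45) = 1.471 in.
Since a = 1.471 ≤ h_f = 4.2 in, the stress block lies entirely in the flange; analyse as a rectangular beam of width b_f.
M_n = T(d − a/2) = 225 × (25.6 − 0.7355) = 5594.5 kip·in.
M_n = 5594.5/12 = 466.21 kip·ft.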